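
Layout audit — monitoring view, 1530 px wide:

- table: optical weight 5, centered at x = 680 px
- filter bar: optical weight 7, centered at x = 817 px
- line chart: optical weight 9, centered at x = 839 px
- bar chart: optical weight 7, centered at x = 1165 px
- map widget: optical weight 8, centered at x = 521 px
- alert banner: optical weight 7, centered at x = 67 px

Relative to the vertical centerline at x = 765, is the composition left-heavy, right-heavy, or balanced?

left-heavy

Total weight = 5 + 7 + 9 + 7 + 8 + 7 = 43.
x-moment: 5·680 + 7·817 + 9·839 + 7·1165 + 8·521 + 7·67 = 29462; centroid 29462/43 ≈ 685.16.
685.2 lies left of the midline 765, so the layout is left-heavy.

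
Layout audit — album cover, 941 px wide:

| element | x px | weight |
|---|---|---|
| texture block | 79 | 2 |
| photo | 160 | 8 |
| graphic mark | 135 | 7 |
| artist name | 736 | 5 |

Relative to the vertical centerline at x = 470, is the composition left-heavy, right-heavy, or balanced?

left-heavy

Total weight = 2 + 8 + 7 + 5 = 22.
Σw·x = 2·79 + 8·160 + 7·135 + 5·736 = 6063, so x̄ = 6063/22 ≈ 275.59.
275.6 lies left of the midline 470, so the layout is left-heavy.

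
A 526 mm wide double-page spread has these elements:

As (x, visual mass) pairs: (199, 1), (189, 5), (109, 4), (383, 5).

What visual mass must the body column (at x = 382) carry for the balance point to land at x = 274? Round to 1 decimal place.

w ≈ 5.7

Known weights sum to 1 + 5 + 4 + 5 = 15; their moment is 1·199 + 5·189 + 4·109 + 5·383 = 3495.
Set Σw·x/Σw = 274: (3495 + 382w) = 274·(15 + w).
Solving: w = (274·15 − 3495) / (382 − 274) = 615 / 108 ≈ 5.69.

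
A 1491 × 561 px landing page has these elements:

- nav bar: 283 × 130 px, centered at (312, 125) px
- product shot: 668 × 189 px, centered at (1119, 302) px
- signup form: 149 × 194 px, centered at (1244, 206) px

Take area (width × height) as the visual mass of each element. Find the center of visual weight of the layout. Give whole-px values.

(983, 254)

Taking area as weight: nav bar 283·130 = 36790, product shot 668·189 = 126252, signup form 149·194 = 28906. Sum 191948.
Σw·x = 36790·312 + 126252·1119 + 28906·1244 = 188713532, so x̄ = 188713532/191948 ≈ 983.15.
Σw·y = 36790·125 + 126252·302 + 28906·206 = 48681490, so ȳ = 48681490/191948 ≈ 253.62.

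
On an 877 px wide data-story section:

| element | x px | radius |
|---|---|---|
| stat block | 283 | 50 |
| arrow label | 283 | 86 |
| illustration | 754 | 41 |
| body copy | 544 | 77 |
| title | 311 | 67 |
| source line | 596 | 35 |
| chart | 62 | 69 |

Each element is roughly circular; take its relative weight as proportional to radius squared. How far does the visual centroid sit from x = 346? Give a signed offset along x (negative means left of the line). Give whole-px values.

≈ 1 px

Weights ∝ r²: stat block 50² = 2500, arrow label 86² = 7396, illustration 41² = 1681, body copy 77² = 5929, title 67² = 4489, source line 35² = 1225, chart 69² = 4761; Σw = 27981.
Σw·x = 9714779; x̄ = 9714779/27981 ≈ 347.19.
Offset from x = 346: 347.19 − 346 ≈ 1.19.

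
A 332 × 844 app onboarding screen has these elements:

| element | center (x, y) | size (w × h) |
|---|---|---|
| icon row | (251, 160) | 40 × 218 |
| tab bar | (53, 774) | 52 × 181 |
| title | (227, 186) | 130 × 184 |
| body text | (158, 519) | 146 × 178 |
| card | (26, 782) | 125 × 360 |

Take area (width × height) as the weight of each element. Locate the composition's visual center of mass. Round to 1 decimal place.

(118.5, 546.8)

Areas: icon row 40·218 = 8720, tab bar 52·181 = 9412, title 130·184 = 23920, body text 146·178 = 25988, card 125·360 = 45000. Total weight = 113040.
Σw·x = 8720·251 + 9412·53 + 23920·227 + 25988·158 + 45000·26 = 13393500, so x̄ = 13393500/113040 ≈ 118.48.
Σw·y = 8720·160 + 9412·774 + 23920·186 + 25988·519 + 45000·782 = 61806980, so ȳ = 61806980/113040 ≈ 546.77.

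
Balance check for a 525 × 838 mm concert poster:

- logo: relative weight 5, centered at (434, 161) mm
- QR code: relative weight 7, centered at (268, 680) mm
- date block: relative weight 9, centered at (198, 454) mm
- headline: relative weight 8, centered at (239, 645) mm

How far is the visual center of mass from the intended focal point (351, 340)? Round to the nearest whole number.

Total weight = 5 + 7 + 9 + 8 = 29.
x-moment: 5·434 + 7·268 + 9·198 + 8·239 = 7740; centroid 7740/29 ≈ 266.90.
y-moment: 5·161 + 7·680 + 9·454 + 8·645 = 14811; centroid 14811/29 ≈ 510.72.
Relative to (351, 340): Δ = (-84.10, 170.72); |Δ| = √(-84.10² + 170.72²) ≈ 190.32.

≈ 190 mm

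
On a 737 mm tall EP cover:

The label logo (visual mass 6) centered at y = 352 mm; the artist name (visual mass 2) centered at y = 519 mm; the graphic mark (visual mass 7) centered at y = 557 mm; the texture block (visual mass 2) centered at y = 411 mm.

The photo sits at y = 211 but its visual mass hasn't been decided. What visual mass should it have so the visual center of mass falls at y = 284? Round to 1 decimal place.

w ≈ 41.7

Existing Σw = 17 (6 + 2 + 7 + 2); existing moment 6·352 + 2·519 + 7·557 + 2·411 = 7871.
For the centroid to hit 284: (7871 + w·211) / (17 + w) = 284.
So w = (284·17 − 7871)/(211 − 284) = -3043/-73 ≈ 41.68.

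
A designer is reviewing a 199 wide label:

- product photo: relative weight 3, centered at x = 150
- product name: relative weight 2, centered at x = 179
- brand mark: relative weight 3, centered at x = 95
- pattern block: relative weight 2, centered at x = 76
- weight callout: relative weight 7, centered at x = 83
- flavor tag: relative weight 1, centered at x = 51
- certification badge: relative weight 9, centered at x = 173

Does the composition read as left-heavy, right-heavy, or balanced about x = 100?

right-heavy

Weights sum to 3 + 2 + 3 + 2 + 7 + 1 + 9 = 27.
x-moment: 3·150 + 2·179 + 3·95 + 2·76 + 7·83 + 1·51 + 9·173 = 3434; centroid 3434/27 ≈ 127.19.
Since 127.2 is right of 100, the composition reads right-heavy.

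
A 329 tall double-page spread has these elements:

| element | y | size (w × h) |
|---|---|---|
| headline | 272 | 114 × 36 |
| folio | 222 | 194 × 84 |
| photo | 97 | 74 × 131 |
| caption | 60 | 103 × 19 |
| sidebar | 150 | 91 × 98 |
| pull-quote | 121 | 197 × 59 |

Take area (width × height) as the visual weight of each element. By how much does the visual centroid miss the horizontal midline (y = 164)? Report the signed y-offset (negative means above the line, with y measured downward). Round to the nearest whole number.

Taking area as weight: headline 114·36 = 4104, folio 194·84 = 16296, photo 74·131 = 9694, caption 103·19 = 1957, sidebar 91·98 = 8918, pull-quote 197·59 = 11623. Sum 52592.
Σw·y = 4104·272 + 16296·222 + 9694·97 + 1957·60 + 8918·150 + 11623·121 = 8535821, so ȳ = 8535821/52592 ≈ 162.30.
Offset from y = 164: 162.30 − 164 ≈ -1.70.

≈ -2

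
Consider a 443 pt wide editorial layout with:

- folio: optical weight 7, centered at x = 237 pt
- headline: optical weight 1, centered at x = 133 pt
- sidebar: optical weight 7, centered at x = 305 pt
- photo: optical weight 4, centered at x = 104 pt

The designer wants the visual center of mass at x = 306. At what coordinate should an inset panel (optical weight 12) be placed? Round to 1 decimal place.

With the inset panel, Σw becomes 7 + 1 + 7 + 4 + 12 = 31.
x: target moment 31×306 = 9486; current 7·237 + 1·133 + 7·305 + 4·104 = 4343; the inset panel supplies 5143, so x = 5143/12 ≈ 428.58.

x ≈ 428.6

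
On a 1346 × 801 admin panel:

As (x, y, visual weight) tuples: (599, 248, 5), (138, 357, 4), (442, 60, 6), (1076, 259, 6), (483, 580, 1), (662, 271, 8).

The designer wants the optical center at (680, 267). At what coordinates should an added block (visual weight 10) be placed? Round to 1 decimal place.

After adding the added block, total weight = 5 + 4 + 6 + 6 + 1 + 8 + 10 = 40.
Along x: (18434 + 10·x) / 40 = 680 (existing moment 5·599 + 4·138 + 6·442 + 6·1076 + 1·483 + 8·662 = 18434) ⇒ x = (27200 − 18434) / 10 ≈ 876.60.
Along y: (7330 + 10·y) / 40 = 267 (existing moment 5·248 + 4·357 + 6·60 + 6·259 + 1·580 + 8·271 = 7330) ⇒ y = (10680 − 7330) / 10 ≈ 335.00.

(876.6, 335.0)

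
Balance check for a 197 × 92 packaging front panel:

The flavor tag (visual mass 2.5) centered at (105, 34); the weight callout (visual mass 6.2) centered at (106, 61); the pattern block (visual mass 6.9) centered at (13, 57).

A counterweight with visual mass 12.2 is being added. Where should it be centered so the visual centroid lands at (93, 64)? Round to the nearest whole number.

With the counterweight, Σw becomes 2.5 + 6.2 + 6.9 + 12.2 = 27.8.
Along x: (1009.4 + 12.2·x) / 27.8 = 93 (existing moment 2.5·105 + 6.2·106 + 6.9·13 = 1009.4) ⇒ x = (2585.4 − 1009.4) / 12.2 ≈ 129.18.
Along y: (856.5 + 12.2·y) / 27.8 = 64 (existing moment 2.5·34 + 6.2·61 + 6.9·57 = 856.5) ⇒ y = (1779.2 − 856.5) / 12.2 ≈ 75.63.

(129, 76)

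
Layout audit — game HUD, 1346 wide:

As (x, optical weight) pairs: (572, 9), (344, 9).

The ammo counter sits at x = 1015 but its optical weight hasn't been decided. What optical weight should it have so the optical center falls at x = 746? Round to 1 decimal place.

w ≈ 19.3

Known weights sum to 9 + 9 = 18; their moment is 9·572 + 9·344 = 8244.
Balance at x = 746 requires (8244 + w·1015) / (18 + w) = 746.
So w = (746·18 − 8244)/(1015 − 746) = 5184/269 ≈ 19.27.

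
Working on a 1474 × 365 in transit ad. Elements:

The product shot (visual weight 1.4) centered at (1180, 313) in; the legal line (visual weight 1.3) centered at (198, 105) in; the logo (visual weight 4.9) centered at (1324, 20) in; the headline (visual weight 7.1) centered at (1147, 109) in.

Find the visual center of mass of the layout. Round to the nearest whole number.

Σw = 1.4 + 1.3 + 4.9 + 7.1 = 14.7.
x-moment: 1.4·1180 + 1.3·198 + 4.9·1324 + 7.1·1147 = 16540.7; centroid 16540.7/14.7 ≈ 1125.22.
y-moment: 1.4·313 + 1.3·105 + 4.9·20 + 7.1·109 = 1446.6; centroid 1446.6/14.7 ≈ 98.41.

(1125, 98)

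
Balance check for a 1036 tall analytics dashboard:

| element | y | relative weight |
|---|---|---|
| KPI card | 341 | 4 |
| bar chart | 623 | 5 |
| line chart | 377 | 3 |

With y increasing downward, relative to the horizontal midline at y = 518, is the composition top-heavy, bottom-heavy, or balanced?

top-heavy

Total weight = 4 + 5 + 3 = 12.
y: (4·341 + 5·623 + 3·377) / 12 = 5610 / 12 ≈ 467.50
467.5 vs midline 518 → top-heavy.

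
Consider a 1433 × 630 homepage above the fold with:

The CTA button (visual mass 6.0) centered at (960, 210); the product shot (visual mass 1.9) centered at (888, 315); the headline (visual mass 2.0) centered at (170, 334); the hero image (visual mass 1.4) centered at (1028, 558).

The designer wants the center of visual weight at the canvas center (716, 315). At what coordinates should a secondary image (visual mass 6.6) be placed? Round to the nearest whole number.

New total weight: (6.0 + 1.9 + 2.0 + 1.4) + 6.6 = 17.9.
Along x: (9226.4 + 6.6·x) / 17.9 = 716 (existing moment 6.0·960 + 1.9·888 + 2.0·170 + 1.4·1028 = 9226.4) ⇒ x = (12816.4 − 9226.4) / 6.6 ≈ 543.94.
Along y: (3307.7 + 6.6·y) / 17.9 = 315 (existing moment 6.0·210 + 1.9·315 + 2.0·334 + 1.4·558 = 3307.7) ⇒ y = (5638.5 − 3307.7) / 6.6 ≈ 353.15.

(544, 353)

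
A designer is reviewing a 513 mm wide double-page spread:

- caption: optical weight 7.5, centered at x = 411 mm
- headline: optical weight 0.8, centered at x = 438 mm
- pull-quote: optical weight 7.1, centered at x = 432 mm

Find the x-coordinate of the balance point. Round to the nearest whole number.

Σw = 7.5 + 0.8 + 7.1 = 15.4.
Σw·x = 7.5·411 + 0.8·438 + 7.1·432 = 6500.1, so x̄ = 6500.1/15.4 ≈ 422.08.

x ≈ 422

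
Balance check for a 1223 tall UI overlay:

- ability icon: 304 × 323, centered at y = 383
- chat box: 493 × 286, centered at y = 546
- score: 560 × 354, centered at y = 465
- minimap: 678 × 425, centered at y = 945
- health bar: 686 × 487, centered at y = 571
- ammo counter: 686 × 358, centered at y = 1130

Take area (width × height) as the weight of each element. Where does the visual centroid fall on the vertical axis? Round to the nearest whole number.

Areas → weights: ability icon 304·323 = 98192, chat box 493·286 = 140998, score 560·354 = 198240, minimap 678·425 = 288150, health bar 686·487 = 334082, ammo counter 686·358 = 245588; Σw = 1305250.
Σw·y = 947351056; ȳ = 947351056/1305250 ≈ 725.80.

y ≈ 726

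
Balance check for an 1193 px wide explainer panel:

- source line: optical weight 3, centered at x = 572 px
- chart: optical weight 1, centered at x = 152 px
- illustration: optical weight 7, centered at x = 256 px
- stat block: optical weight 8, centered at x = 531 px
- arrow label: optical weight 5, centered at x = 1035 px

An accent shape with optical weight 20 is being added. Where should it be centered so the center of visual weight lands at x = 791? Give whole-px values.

After adding the accent shape, total weight = 3 + 1 + 7 + 8 + 5 + 20 = 44.
Along x: (13083 + 20·x) / 44 = 791 (existing moment 3·572 + 1·152 + 7·256 + 8·531 + 5·1035 = 13083) ⇒ x = (34804 − 13083) / 20 ≈ 1086.05.

x ≈ 1086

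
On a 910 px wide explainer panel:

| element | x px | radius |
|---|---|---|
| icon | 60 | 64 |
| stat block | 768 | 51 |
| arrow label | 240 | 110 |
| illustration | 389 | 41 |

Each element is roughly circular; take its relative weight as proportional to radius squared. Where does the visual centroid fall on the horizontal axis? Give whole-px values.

x ≈ 283

r² weights: icon 64² = 4096, stat block 51² = 2601, arrow label 110² = 12100, illustration 41² = 1681. Total = 20478.
Σw·x = 4096·60 + 2601·768 + 12100·240 + 1681·389 = 5801237, so x̄ = 5801237/20478 ≈ 283.29.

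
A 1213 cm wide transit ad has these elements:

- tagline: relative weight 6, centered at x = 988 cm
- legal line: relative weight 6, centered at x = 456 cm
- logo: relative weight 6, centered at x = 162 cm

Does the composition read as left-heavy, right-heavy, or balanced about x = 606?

left-heavy

Total weight = 6 + 6 + 6 = 18.
x: (6·988 + 6·456 + 6·162) / 18 = 9636 / 18 ≈ 535.33
535.3 lies left of the midline 606, so the layout is left-heavy.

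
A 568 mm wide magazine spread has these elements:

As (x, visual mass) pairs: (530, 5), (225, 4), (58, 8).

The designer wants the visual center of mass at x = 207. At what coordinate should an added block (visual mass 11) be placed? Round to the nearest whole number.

With the added block, Σw becomes 5 + 4 + 8 + 11 = 28.
x: need Σw·x = 28·207 = 5796. Existing = 5·530 + 4·225 + 8·58 = 4014. Remainder 1782 / 11 ≈ 162.00.

x ≈ 162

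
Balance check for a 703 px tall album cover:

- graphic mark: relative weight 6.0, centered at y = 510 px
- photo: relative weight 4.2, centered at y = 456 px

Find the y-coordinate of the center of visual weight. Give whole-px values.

y ≈ 488

Weights sum to 6.0 + 4.2 = 10.2.
Σw·y = 6.0·510 + 4.2·456 = 4975.2, so ȳ = 4975.2/10.2 ≈ 487.76.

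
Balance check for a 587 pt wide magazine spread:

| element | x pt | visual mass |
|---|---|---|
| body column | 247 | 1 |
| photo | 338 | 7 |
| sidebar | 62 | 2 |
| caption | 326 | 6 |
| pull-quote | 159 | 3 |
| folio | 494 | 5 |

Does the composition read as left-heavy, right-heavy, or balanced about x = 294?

right-heavy

Total weight = 1 + 7 + 2 + 6 + 3 + 5 = 24.
Σw·x = 7640; x̄ = 7640/24 ≈ 318.33.
Since 318.3 is right of 294, the composition reads right-heavy.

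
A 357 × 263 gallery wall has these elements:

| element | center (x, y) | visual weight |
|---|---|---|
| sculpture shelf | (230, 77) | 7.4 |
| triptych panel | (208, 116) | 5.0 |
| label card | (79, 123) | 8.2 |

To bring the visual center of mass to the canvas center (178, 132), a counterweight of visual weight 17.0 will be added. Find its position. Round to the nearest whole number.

With the counterweight, Σw becomes 7.4 + 5.0 + 8.2 + 17.0 = 37.6.
x: target moment 37.6×178 = 6692.8; current 7.4·230 + 5.0·208 + 8.2·79 = 3389.8; the counterweight supplies 3303.0, so x = 3303.0/17.0 ≈ 194.29.
y: target moment 37.6×132 = 4963.2; current 7.4·77 + 5.0·116 + 8.2·123 = 2158.4; the counterweight supplies 2804.8, so y = 2804.8/17.0 ≈ 164.99.

(194, 165)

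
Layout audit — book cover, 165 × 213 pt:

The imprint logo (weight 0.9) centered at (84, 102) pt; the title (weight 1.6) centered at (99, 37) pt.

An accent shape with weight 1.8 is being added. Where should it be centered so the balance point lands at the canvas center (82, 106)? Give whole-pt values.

(66, 169)

New total weight: (0.9 + 1.6) + 1.8 = 4.3.
x: target moment 4.3×82 = 352.6; current 0.9·84 + 1.6·99 = 234.0; the accent shape supplies 118.6, so x = 118.6/1.8 ≈ 65.89.
y: target moment 4.3×106 = 455.8; current 0.9·102 + 1.6·37 = 151.0; the accent shape supplies 304.8, so y = 304.8/1.8 ≈ 169.33.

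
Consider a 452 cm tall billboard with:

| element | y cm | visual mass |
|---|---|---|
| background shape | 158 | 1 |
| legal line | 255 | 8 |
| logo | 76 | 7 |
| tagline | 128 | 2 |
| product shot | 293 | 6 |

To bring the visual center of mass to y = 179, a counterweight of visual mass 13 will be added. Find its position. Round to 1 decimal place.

y ≈ 144.5

New total weight: (1 + 8 + 7 + 2 + 6) + 13 = 37.
y: need Σw·y = 37·179 = 6623. Existing = 1·158 + 8·255 + 7·76 + 2·128 + 6·293 = 4744. Remainder 1879 / 13 ≈ 144.54.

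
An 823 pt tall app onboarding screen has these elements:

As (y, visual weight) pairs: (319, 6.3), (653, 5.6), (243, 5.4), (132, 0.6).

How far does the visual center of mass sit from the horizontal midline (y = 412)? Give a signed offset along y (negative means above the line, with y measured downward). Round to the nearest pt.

≈ -18 pt

Σw = 6.3 + 5.6 + 5.4 + 0.6 = 17.9.
y: (6.3·319 + 5.6·653 + 5.4·243 + 0.6·132) / 17.9 = 7057.9 / 17.9 ≈ 394.30
Difference: 394.30 − 412 ≈ -17.70.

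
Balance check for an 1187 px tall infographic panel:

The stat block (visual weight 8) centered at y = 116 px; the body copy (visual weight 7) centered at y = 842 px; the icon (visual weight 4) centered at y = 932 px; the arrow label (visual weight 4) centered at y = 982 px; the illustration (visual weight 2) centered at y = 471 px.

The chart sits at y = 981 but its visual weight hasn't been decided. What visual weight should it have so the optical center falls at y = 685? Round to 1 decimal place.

Existing Σw = 25 (8 + 7 + 4 + 4 + 2); existing moment 8·116 + 7·842 + 4·932 + 4·982 + 2·471 = 15420.
Set Σw·y/Σw = 685: (15420 + 981w) = 685·(25 + w).
Rearranging, w·(981 − 685) = 685·25 − 15420 = 1705, so w ≈ 1705/296 = 5.76.

w ≈ 5.8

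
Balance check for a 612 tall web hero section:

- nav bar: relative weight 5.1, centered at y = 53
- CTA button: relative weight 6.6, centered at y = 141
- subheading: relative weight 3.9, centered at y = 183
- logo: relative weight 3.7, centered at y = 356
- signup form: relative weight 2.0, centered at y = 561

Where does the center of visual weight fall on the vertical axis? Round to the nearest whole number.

Σw = 5.1 + 6.6 + 3.9 + 3.7 + 2.0 = 21.3.
y-moment: 5.1·53 + 6.6·141 + 3.9·183 + 3.7·356 + 2.0·561 = 4353.8; centroid 4353.8/21.3 ≈ 204.40.

y ≈ 204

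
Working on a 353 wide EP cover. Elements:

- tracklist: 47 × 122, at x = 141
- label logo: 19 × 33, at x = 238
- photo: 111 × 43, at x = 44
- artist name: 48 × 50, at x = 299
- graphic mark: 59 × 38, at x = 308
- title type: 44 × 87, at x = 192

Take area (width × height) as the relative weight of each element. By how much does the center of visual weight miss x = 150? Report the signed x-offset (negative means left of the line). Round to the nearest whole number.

Areas: tracklist 47·122 = 5734, label logo 19·33 = 627, photo 111·43 = 4773, artist name 48·50 = 2400, graphic mark 59·38 = 2242, title type 44·87 = 3828. Total weight = 19604.
x: moment 3310844 / weight 19604 ≈ 168.89
Against x = 150, that's 168.89 − 150 = 18.89.

≈ 19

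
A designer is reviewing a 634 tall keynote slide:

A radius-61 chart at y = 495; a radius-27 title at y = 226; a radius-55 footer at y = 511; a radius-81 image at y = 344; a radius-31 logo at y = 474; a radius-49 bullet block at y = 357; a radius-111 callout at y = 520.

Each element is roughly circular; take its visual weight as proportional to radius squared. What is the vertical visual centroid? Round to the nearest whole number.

y ≈ 455

r² weights: chart 61² = 3721, title 27² = 729, footer 55² = 3025, image 81² = 6561, logo 31² = 961, bullet block 49² = 2401, callout 111² = 12321. Total = 29719.
Σw·y = 13528999; ȳ = 13528999/29719 ≈ 455.23.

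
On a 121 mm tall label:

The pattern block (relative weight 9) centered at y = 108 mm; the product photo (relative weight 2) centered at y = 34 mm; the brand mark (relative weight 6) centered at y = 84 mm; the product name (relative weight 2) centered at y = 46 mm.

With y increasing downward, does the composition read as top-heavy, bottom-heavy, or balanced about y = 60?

Total weight = 9 + 2 + 6 + 2 = 19.
y-moment: 9·108 + 2·34 + 6·84 + 2·46 = 1636; centroid 1636/19 ≈ 86.11.
86.1 lies below (larger y than) the midline 60, so the layout is bottom-heavy.

bottom-heavy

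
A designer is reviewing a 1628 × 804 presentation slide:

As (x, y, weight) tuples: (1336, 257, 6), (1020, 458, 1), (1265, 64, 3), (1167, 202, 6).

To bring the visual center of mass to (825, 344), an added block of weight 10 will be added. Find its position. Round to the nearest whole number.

With the added block, Σw becomes 6 + 1 + 3 + 6 + 10 = 26.
x: need Σw·x = 26·825 = 21450. Existing = 6·1336 + 1·1020 + 3·1265 + 6·1167 = 19833. Remainder 1617 / 10 ≈ 161.70.
y: need Σw·y = 26·344 = 8944. Existing = 6·257 + 1·458 + 3·64 + 6·202 = 3404. Remainder 5540 / 10 ≈ 554.00.

(162, 554)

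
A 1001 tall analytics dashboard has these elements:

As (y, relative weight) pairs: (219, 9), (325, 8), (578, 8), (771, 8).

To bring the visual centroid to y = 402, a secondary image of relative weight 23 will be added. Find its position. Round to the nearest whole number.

With the secondary image, Σw becomes 9 + 8 + 8 + 8 + 23 = 56.
y: target moment 56×402 = 22512; current 9·219 + 8·325 + 8·578 + 8·771 = 15363; the secondary image supplies 7149, so y = 7149/23 ≈ 310.83.

y ≈ 311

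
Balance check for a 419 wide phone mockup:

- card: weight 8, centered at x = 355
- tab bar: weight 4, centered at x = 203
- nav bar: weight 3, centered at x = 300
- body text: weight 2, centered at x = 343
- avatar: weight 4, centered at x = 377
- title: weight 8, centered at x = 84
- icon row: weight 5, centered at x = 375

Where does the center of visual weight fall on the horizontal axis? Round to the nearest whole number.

x ≈ 273

Weights sum to 8 + 4 + 3 + 2 + 4 + 8 + 5 = 34.
Σw·x = 9293; x̄ = 9293/34 ≈ 273.32.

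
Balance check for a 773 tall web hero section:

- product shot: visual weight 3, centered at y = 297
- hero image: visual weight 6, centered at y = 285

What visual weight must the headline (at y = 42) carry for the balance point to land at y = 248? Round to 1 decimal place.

Existing Σw = 9 (3 + 6); existing moment 3·297 + 6·285 = 2601.
Set Σw·y/Σw = 248: (2601 + 42w) = 248·(9 + w).
Solving: w = (248·9 − 2601) / (42 − 248) = -369 / -206 ≈ 1.79.

w ≈ 1.8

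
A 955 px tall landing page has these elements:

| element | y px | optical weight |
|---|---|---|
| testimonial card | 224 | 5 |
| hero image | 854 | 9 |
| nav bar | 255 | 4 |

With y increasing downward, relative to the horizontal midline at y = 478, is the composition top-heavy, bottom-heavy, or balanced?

Σw = 5 + 9 + 4 = 18.
Σw·y = 5·224 + 9·854 + 4·255 = 9826, so ȳ = 9826/18 ≈ 545.89.
Since 545.9 is below (larger y than) 478, the composition reads bottom-heavy.

bottom-heavy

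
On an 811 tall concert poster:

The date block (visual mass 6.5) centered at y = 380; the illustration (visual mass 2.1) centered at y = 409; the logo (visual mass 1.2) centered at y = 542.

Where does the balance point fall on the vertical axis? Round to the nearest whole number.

y ≈ 406

Weights sum to 6.5 + 2.1 + 1.2 = 9.8.
Σw·y = 6.5·380 + 2.1·409 + 1.2·542 = 3979.3, so ȳ = 3979.3/9.8 ≈ 406.05.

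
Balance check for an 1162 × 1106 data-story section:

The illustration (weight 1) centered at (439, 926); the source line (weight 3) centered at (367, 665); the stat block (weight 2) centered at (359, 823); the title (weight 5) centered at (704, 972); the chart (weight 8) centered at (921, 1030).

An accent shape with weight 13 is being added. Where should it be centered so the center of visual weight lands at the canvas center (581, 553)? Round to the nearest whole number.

(419, 2)

New total weight: (1 + 3 + 2 + 5 + 8) + 13 = 32.
x: target moment 32×581 = 18592; current 1·439 + 3·367 + 2·359 + 5·704 + 8·921 = 13146; the accent shape supplies 5446, so x = 5446/13 ≈ 418.92.
y: target moment 32×553 = 17696; current 1·926 + 3·665 + 2·823 + 5·972 + 8·1030 = 17667; the accent shape supplies 29, so y = 29/13 ≈ 2.23.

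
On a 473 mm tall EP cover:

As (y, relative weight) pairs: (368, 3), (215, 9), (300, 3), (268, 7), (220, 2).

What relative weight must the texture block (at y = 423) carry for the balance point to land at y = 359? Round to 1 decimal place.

w ≈ 36.9

Fixed elements: Σw = 3 + 9 + 3 + 7 + 2 = 24, Σw·y = 3·368 + 9·215 + 3·300 + 7·268 + 2·220 = 6255.
Balance at y = 359 requires (6255 + w·423) / (24 + w) = 359.
Solving: w = (359·24 − 6255) / (423 − 359) = 2361 / 64 ≈ 36.89.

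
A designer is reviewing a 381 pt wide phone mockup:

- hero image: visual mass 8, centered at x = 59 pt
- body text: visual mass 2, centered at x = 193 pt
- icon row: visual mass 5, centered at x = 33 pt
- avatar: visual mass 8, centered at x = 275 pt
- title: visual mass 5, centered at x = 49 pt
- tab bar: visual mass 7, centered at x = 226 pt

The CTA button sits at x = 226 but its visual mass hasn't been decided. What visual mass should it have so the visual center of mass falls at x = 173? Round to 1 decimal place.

Known weights sum to 8 + 2 + 5 + 8 + 5 + 7 = 35; their moment is 8·59 + 2·193 + 5·33 + 8·275 + 5·49 + 7·226 = 5050.
Balance at x = 173 requires (5050 + w·226) / (35 + w) = 173.
Solving: w = (173·35 − 5050) / (226 − 173) = 1005 / 53 ≈ 18.96.

w ≈ 19.0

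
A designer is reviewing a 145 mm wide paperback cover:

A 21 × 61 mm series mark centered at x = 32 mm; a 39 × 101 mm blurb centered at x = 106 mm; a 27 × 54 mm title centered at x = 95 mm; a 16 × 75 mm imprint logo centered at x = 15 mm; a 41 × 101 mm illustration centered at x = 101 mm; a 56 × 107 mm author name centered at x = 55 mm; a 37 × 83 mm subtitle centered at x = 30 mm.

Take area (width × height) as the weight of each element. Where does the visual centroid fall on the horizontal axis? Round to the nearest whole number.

Areas: series mark 21·61 = 1281, blurb 39·101 = 3939, title 27·54 = 1458, imprint logo 16·75 = 1200, illustration 41·101 = 4141, author name 56·107 = 5992, subtitle 37·83 = 3071. Total weight = 21082.
x: (1281·32 + 3939·106 + 1458·95 + 1200·15 + 4141·101 + 5992·55 + 3071·30) / 21082 = 1454967 / 21082 ≈ 69.01

x ≈ 69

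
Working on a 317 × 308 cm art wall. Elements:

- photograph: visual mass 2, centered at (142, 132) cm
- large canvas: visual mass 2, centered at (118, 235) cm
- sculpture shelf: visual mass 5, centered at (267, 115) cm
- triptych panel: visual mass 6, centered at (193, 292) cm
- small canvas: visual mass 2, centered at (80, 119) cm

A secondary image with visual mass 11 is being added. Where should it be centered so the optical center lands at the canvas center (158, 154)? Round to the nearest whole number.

With the secondary image, Σw becomes 2 + 2 + 5 + 6 + 2 + 11 = 28.
Along x: (3173 + 11·x) / 28 = 158 (existing moment 2·142 + 2·118 + 5·267 + 6·193 + 2·80 = 3173) ⇒ x = (4424 − 3173) / 11 ≈ 113.73.
Along y: (3299 + 11·y) / 28 = 154 (existing moment 2·132 + 2·235 + 5·115 + 6·292 + 2·119 = 3299) ⇒ y = (4312 − 3299) / 11 ≈ 92.09.

(114, 92)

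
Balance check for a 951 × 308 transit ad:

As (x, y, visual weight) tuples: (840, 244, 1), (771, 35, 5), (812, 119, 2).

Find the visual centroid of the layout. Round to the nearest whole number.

(790, 82)

Weights sum to 1 + 5 + 2 = 8.
x-moment: 1·840 + 5·771 + 2·812 = 6319; centroid 6319/8 ≈ 789.88.
y-moment: 1·244 + 5·35 + 2·119 = 657; centroid 657/8 ≈ 82.12.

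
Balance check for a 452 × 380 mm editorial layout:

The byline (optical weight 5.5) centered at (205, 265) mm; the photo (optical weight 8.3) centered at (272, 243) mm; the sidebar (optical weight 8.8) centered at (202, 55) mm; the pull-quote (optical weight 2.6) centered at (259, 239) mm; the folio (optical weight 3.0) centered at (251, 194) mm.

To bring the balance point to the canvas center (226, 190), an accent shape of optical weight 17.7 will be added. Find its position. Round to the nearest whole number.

(214, 201)

With the accent shape, Σw becomes 5.5 + 8.3 + 8.8 + 2.6 + 3.0 + 17.7 = 45.9.
x: target moment 45.9×226 = 10373.4; current 5.5·205 + 8.3·272 + 8.8·202 + 2.6·259 + 3.0·251 = 6589.1; the accent shape supplies 3784.3, so x = 3784.3/17.7 ≈ 213.80.
y: target moment 45.9×190 = 8721.0; current 5.5·265 + 8.3·243 + 8.8·55 + 2.6·239 + 3.0·194 = 5161.8; the accent shape supplies 3559.2, so y = 3559.2/17.7 ≈ 201.08.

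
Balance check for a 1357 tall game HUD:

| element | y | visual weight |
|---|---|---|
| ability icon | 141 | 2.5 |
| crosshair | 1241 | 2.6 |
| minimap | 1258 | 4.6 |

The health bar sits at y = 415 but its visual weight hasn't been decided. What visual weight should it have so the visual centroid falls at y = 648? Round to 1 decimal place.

w ≈ 13.2

Existing Σw = 9.7 (2.5 + 2.6 + 4.6); existing moment 2.5·141 + 2.6·1241 + 4.6·1258 = 9365.9.
Balance at y = 648 requires (9365.9 + w·415) / (9.7 + w) = 648.
Rearranging, w·(415 − 648) = 648·9.7 − 9365.9 = -3080.3, so w ≈ -3080.3/-233 = 13.22.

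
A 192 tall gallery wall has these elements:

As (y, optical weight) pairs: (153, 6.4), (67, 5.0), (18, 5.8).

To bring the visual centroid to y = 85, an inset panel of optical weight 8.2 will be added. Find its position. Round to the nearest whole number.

y ≈ 90

After adding the inset panel, total weight = 6.4 + 5.0 + 5.8 + 8.2 = 25.4.
Along y: (1418.6 + 8.2·y) / 25.4 = 85 (existing moment 6.4·153 + 5.0·67 + 5.8·18 = 1418.6) ⇒ y = (2159.0 − 1418.6) / 8.2 ≈ 90.29.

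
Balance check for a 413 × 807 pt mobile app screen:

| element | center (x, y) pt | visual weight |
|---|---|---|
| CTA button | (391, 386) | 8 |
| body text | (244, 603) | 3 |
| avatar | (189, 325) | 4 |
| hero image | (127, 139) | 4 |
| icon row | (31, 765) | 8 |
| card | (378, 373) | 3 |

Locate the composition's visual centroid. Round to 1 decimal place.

(216.9, 466.4)

Total weight = 8 + 3 + 4 + 4 + 8 + 3 = 30.
x: (8·391 + 3·244 + 4·189 + 4·127 + 8·31 + 3·378) / 30 = 6506 / 30 ≈ 216.87
y: (8·386 + 3·603 + 4·325 + 4·139 + 8·765 + 3·373) / 30 = 13992 / 30 ≈ 466.40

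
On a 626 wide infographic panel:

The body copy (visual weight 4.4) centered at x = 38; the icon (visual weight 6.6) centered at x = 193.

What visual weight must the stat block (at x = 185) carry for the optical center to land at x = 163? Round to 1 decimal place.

w ≈ 16.0

Existing Σw = 11.0 (4.4 + 6.6); existing moment 4.4·38 + 6.6·193 = 1441.0.
For the centroid to hit 163: (1441.0 + w·185) / (11.0 + w) = 163.
Solving: w = (163·11.0 − 1441.0) / (185 − 163) = 352.0 / 22 ≈ 16.00.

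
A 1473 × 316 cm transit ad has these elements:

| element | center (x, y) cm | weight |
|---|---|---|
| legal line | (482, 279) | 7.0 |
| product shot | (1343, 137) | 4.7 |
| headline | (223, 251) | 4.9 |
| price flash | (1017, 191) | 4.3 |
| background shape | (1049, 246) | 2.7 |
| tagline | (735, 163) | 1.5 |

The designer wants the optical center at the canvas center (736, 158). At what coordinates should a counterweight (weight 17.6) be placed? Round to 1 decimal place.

New total weight: (7.0 + 4.7 + 4.9 + 4.3 + 2.7 + 1.5) + 17.6 = 42.7.
Along x: (19086.7 + 17.6·x) / 42.7 = 736 (existing moment 7.0·482 + 4.7·1343 + 4.9·223 + 4.3·1017 + 2.7·1049 + 1.5·735 = 19086.7) ⇒ x = (31427.2 − 19086.7) / 17.6 ≈ 701.16.
Along y: (5556.8 + 17.6·y) / 42.7 = 158 (existing moment 7.0·279 + 4.7·137 + 4.9·251 + 4.3·191 + 2.7·246 + 1.5·163 = 5556.8) ⇒ y = (6746.6 − 5556.8) / 17.6 ≈ 67.60.

(701.2, 67.6)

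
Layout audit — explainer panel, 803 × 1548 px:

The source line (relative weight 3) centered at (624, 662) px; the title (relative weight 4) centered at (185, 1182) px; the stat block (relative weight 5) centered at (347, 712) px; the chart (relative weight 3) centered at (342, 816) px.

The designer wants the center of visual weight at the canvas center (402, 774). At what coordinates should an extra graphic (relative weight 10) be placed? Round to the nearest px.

(468, 663)

With the extra graphic, Σw becomes 3 + 4 + 5 + 3 + 10 = 25.
Along x: (5373 + 10·x) / 25 = 402 (existing moment 3·624 + 4·185 + 5·347 + 3·342 = 5373) ⇒ x = (10050 − 5373) / 10 ≈ 467.70.
Along y: (12722 + 10·y) / 25 = 774 (existing moment 3·662 + 4·1182 + 5·712 + 3·816 = 12722) ⇒ y = (19350 − 12722) / 10 ≈ 662.80.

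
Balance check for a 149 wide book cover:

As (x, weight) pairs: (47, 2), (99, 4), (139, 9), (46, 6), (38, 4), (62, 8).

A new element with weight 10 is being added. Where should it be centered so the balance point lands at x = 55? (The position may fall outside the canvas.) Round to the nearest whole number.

After adding the new element, total weight = 2 + 4 + 9 + 6 + 4 + 8 + 10 = 43.
x: target moment 43×55 = 2365; current 2·47 + 4·99 + 9·139 + 6·46 + 4·38 + 8·62 = 2665; the new element supplies -300, so x = -300/10 ≈ -30.00.

x ≈ -30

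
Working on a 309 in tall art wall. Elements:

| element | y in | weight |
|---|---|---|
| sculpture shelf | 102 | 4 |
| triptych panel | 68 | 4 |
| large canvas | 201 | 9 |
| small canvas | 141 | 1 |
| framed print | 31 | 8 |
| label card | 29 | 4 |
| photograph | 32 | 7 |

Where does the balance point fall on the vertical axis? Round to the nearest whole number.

Total weight = 4 + 4 + 9 + 1 + 8 + 4 + 7 = 37.
y-moment: 4·102 + 4·68 + 9·201 + 1·141 + 8·31 + 4·29 + 7·32 = 3218; centroid 3218/37 ≈ 86.97.

y ≈ 87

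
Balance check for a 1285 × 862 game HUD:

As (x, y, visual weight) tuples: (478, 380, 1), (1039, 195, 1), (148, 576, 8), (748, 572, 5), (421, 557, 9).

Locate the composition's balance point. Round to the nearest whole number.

Σw = 1 + 1 + 8 + 5 + 9 = 24.
x-moment: 1·478 + 1·1039 + 8·148 + 5·748 + 9·421 = 10230; centroid 10230/24 ≈ 426.25.
y-moment: 1·380 + 1·195 + 8·576 + 5·572 + 9·557 = 13056; centroid 13056/24 ≈ 544.00.

(426, 544)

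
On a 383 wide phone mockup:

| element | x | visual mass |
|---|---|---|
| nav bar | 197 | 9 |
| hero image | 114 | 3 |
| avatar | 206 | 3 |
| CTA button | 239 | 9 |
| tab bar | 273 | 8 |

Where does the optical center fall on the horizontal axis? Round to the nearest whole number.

x ≈ 221

Weights sum to 9 + 3 + 3 + 9 + 8 = 32.
Σw·x = 9·197 + 3·114 + 3·206 + 9·239 + 8·273 = 7068, so x̄ = 7068/32 ≈ 220.88.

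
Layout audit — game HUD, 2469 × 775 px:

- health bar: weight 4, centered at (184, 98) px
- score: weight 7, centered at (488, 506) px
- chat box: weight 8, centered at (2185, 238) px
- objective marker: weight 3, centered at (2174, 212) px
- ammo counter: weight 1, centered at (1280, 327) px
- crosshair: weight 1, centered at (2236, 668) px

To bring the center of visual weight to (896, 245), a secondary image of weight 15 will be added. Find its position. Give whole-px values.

With the secondary image, Σw becomes 4 + 7 + 8 + 3 + 1 + 1 + 15 = 39.
x: target moment 39×896 = 34944; current 4·184 + 7·488 + 8·2185 + 3·2174 + 1·1280 + 1·2236 = 31670; the secondary image supplies 3274, so x = 3274/15 ≈ 218.27.
y: target moment 39×245 = 9555; current 4·98 + 7·506 + 8·238 + 3·212 + 1·327 + 1·668 = 7469; the secondary image supplies 2086, so y = 2086/15 ≈ 139.07.

(218, 139)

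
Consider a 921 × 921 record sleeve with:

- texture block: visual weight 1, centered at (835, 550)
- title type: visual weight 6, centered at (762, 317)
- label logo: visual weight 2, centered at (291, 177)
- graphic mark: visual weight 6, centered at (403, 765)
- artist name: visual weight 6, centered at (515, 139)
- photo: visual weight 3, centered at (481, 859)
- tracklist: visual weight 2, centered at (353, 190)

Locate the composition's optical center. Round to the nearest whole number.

(525, 430)

Weights sum to 1 + 6 + 2 + 6 + 6 + 3 + 2 = 26.
Σw·x = 1·835 + 6·762 + 2·291 + 6·403 + 6·515 + 3·481 + 2·353 = 13646, so x̄ = 13646/26 ≈ 524.85.
Σw·y = 1·550 + 6·317 + 2·177 + 6·765 + 6·139 + 3·859 + 2·190 = 11187, so ȳ = 11187/26 ≈ 430.27.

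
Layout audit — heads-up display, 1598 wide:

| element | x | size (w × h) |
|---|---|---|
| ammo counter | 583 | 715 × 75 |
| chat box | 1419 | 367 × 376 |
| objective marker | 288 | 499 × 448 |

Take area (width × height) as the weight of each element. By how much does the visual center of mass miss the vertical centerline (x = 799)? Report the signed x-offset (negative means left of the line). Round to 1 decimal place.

≈ -97.0

Areas: ammo counter 715·75 = 53625, chat box 367·376 = 137992, objective marker 499·448 = 223552. Total weight = 415169.
x-moment: 53625·583 + 137992·1419 + 223552·288 = 291456999; centroid 291456999/415169 ≈ 702.02.
Against x = 799, that's 702.02 − 799 = -96.98.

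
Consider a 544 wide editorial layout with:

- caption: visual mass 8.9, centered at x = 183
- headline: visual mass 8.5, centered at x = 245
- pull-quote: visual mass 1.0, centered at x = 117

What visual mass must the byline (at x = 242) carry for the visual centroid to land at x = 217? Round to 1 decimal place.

Fixed elements: Σw = 8.9 + 8.5 + 1.0 = 18.4, Σw·x = 8.9·183 + 8.5·245 + 1.0·117 = 3828.2.
Set Σw·x/Σw = 217: (3828.2 + 242w) = 217·(18.4 + w).
So w = (217·18.4 − 3828.2)/(242 − 217) = 164.6/25 ≈ 6.58.

w ≈ 6.6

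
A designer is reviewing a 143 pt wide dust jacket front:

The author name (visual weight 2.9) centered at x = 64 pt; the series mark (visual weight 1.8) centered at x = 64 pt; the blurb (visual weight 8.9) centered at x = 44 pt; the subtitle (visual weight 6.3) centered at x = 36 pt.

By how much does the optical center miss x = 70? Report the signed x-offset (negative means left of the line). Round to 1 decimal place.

Σw = 2.9 + 1.8 + 8.9 + 6.3 = 19.9.
x-moment: 2.9·64 + 1.8·64 + 8.9·44 + 6.3·36 = 919.2; centroid 919.2/19.9 ≈ 46.19.
Against x = 70, that's 46.19 − 70 = -23.81.

≈ -23.8 pt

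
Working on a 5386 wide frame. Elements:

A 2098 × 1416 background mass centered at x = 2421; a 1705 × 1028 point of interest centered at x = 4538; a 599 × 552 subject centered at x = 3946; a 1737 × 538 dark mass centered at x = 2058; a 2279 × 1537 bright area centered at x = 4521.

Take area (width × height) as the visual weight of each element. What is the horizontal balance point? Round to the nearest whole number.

x ≈ 3604

Taking area as weight: background mass 2098·1416 = 2970768, point of interest 1705·1028 = 1752740, subject 599·552 = 330648, dark mass 1737·538 = 934506, bright area 2279·1537 = 3502823. Sum 9491485.
x: (2970768·2421 + 1752740·4538 + 330648·3946 + 934506·2058 + 3502823·4521) / 9491485 = 34210376587 / 9491485 ≈ 3604.32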